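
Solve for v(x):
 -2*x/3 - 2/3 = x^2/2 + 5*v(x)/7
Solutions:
 v(x) = -7*x^2/10 - 14*x/15 - 14/15


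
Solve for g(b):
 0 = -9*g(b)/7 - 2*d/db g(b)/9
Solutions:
 g(b) = C1*exp(-81*b/14)


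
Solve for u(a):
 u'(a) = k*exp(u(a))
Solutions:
 u(a) = log(-1/(C1 + a*k))


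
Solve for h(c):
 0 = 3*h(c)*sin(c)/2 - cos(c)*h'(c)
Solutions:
 h(c) = C1/cos(c)^(3/2)


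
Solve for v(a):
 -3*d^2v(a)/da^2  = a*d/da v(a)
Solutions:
 v(a) = C1 + C2*erf(sqrt(6)*a/6)


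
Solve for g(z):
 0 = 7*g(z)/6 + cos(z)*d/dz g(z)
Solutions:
 g(z) = C1*(sin(z) - 1)^(7/12)/(sin(z) + 1)^(7/12)


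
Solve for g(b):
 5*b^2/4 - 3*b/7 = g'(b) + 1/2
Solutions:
 g(b) = C1 + 5*b^3/12 - 3*b^2/14 - b/2


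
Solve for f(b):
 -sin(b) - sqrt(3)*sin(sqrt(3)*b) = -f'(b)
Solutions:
 f(b) = C1 - cos(b) - cos(sqrt(3)*b)


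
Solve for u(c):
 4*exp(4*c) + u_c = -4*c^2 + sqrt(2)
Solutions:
 u(c) = C1 - 4*c^3/3 + sqrt(2)*c - exp(4*c)


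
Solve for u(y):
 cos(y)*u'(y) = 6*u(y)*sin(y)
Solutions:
 u(y) = C1/cos(y)^6


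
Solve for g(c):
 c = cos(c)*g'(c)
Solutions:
 g(c) = C1 + Integral(c/cos(c), c)


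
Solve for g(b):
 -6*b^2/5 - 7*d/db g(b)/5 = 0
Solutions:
 g(b) = C1 - 2*b^3/7


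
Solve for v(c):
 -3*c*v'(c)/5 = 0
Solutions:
 v(c) = C1


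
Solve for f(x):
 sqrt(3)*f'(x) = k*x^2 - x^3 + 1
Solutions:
 f(x) = C1 + sqrt(3)*k*x^3/9 - sqrt(3)*x^4/12 + sqrt(3)*x/3


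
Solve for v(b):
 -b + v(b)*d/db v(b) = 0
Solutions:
 v(b) = -sqrt(C1 + b^2)
 v(b) = sqrt(C1 + b^2)


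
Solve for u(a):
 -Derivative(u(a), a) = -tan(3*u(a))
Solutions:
 u(a) = -asin(C1*exp(3*a))/3 + pi/3
 u(a) = asin(C1*exp(3*a))/3


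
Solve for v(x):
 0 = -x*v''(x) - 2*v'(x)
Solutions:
 v(x) = C1 + C2/x


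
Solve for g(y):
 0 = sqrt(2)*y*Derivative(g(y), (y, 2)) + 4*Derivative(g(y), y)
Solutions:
 g(y) = C1 + C2*y^(1 - 2*sqrt(2))


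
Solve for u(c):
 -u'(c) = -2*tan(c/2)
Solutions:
 u(c) = C1 - 4*log(cos(c/2))


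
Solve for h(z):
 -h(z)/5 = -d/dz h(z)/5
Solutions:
 h(z) = C1*exp(z)


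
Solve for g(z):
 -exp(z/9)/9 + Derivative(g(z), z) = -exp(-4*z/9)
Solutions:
 g(z) = C1 + exp(z/9) + 9*exp(-4*z/9)/4


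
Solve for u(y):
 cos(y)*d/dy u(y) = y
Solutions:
 u(y) = C1 + Integral(y/cos(y), y)


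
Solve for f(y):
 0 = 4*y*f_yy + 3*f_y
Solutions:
 f(y) = C1 + C2*y^(1/4)


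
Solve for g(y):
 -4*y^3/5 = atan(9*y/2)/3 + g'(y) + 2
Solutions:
 g(y) = C1 - y^4/5 - y*atan(9*y/2)/3 - 2*y + log(81*y^2 + 4)/27


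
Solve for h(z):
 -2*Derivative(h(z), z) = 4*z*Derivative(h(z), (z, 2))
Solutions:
 h(z) = C1 + C2*sqrt(z)


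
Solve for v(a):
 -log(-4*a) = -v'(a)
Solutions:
 v(a) = C1 + a*log(-a) + a*(-1 + 2*log(2))


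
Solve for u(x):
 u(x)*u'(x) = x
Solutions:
 u(x) = -sqrt(C1 + x^2)
 u(x) = sqrt(C1 + x^2)


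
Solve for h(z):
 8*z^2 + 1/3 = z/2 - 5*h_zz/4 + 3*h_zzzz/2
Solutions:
 h(z) = C1 + C2*z + C3*exp(-sqrt(30)*z/6) + C4*exp(sqrt(30)*z/6) - 8*z^4/15 + z^3/15 - 586*z^2/75


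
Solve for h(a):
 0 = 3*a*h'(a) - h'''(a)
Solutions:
 h(a) = C1 + Integral(C2*airyai(3^(1/3)*a) + C3*airybi(3^(1/3)*a), a)


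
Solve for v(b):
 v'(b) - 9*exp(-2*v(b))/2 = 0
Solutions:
 v(b) = log(-sqrt(C1 + 9*b))
 v(b) = log(C1 + 9*b)/2


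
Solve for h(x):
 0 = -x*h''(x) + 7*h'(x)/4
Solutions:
 h(x) = C1 + C2*x^(11/4)


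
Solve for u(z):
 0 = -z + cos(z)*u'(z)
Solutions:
 u(z) = C1 + Integral(z/cos(z), z)


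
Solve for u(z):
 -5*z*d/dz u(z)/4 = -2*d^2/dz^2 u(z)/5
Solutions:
 u(z) = C1 + C2*erfi(5*z/4)


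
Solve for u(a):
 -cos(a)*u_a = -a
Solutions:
 u(a) = C1 + Integral(a/cos(a), a)


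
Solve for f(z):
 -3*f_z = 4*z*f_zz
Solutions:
 f(z) = C1 + C2*z^(1/4)


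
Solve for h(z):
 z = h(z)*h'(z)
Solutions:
 h(z) = -sqrt(C1 + z^2)
 h(z) = sqrt(C1 + z^2)


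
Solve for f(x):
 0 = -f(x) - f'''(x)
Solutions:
 f(x) = C3*exp(-x) + (C1*sin(sqrt(3)*x/2) + C2*cos(sqrt(3)*x/2))*exp(x/2)


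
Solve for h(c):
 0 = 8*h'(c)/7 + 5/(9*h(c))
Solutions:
 h(c) = -sqrt(C1 - 35*c)/6
 h(c) = sqrt(C1 - 35*c)/6


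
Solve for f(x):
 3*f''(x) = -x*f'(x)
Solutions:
 f(x) = C1 + C2*erf(sqrt(6)*x/6)


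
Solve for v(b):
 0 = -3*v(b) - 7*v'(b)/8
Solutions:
 v(b) = C1*exp(-24*b/7)


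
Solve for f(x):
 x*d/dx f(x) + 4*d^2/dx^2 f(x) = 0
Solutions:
 f(x) = C1 + C2*erf(sqrt(2)*x/4)


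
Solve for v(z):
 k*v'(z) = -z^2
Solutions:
 v(z) = C1 - z^3/(3*k)


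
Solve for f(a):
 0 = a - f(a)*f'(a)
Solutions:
 f(a) = -sqrt(C1 + a^2)
 f(a) = sqrt(C1 + a^2)


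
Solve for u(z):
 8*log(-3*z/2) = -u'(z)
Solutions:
 u(z) = C1 - 8*z*log(-z) + 8*z*(-log(3) + log(2) + 1)


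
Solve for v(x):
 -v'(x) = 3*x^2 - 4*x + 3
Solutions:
 v(x) = C1 - x^3 + 2*x^2 - 3*x


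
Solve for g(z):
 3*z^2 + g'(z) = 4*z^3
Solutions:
 g(z) = C1 + z^4 - z^3


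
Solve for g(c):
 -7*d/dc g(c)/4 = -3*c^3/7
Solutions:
 g(c) = C1 + 3*c^4/49


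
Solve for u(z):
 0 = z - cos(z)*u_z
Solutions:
 u(z) = C1 + Integral(z/cos(z), z)


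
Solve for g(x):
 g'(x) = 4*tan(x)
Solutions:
 g(x) = C1 - 4*log(cos(x))


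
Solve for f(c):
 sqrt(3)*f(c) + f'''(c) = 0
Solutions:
 f(c) = C3*exp(-3^(1/6)*c) + (C1*sin(3^(2/3)*c/2) + C2*cos(3^(2/3)*c/2))*exp(3^(1/6)*c/2)


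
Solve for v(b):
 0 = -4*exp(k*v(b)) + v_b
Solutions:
 v(b) = Piecewise((log(-1/(C1*k + 4*b*k))/k, Ne(k, 0)), (nan, True))
 v(b) = Piecewise((C1 + 4*b, Eq(k, 0)), (nan, True))


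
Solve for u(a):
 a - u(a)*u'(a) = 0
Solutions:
 u(a) = -sqrt(C1 + a^2)
 u(a) = sqrt(C1 + a^2)


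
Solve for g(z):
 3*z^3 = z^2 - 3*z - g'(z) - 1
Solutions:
 g(z) = C1 - 3*z^4/4 + z^3/3 - 3*z^2/2 - z


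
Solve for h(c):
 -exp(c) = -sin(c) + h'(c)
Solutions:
 h(c) = C1 - exp(c) - cos(c)


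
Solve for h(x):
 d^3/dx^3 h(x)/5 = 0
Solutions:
 h(x) = C1 + C2*x + C3*x^2


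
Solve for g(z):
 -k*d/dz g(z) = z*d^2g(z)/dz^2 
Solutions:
 g(z) = C1 + z^(1 - re(k))*(C2*sin(log(z)*Abs(im(k))) + C3*cos(log(z)*im(k)))


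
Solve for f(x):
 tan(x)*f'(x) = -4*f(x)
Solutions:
 f(x) = C1/sin(x)^4


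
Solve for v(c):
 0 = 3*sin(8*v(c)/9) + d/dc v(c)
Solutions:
 3*c + 9*log(cos(8*v(c)/9) - 1)/16 - 9*log(cos(8*v(c)/9) + 1)/16 = C1


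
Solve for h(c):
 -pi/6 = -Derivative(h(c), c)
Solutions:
 h(c) = C1 + pi*c/6


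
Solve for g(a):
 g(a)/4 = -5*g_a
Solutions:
 g(a) = C1*exp(-a/20)


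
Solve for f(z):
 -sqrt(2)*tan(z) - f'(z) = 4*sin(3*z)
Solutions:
 f(z) = C1 + sqrt(2)*log(cos(z)) + 4*cos(3*z)/3


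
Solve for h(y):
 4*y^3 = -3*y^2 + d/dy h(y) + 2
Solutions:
 h(y) = C1 + y^4 + y^3 - 2*y


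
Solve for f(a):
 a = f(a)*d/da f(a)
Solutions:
 f(a) = -sqrt(C1 + a^2)
 f(a) = sqrt(C1 + a^2)


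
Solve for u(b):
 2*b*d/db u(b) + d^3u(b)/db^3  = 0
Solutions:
 u(b) = C1 + Integral(C2*airyai(-2^(1/3)*b) + C3*airybi(-2^(1/3)*b), b)


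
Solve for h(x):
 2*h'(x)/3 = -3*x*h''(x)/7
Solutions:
 h(x) = C1 + C2/x^(5/9)


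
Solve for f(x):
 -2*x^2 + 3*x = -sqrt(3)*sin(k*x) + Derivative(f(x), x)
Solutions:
 f(x) = C1 - 2*x^3/3 + 3*x^2/2 - sqrt(3)*cos(k*x)/k


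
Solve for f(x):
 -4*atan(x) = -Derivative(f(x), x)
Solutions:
 f(x) = C1 + 4*x*atan(x) - 2*log(x^2 + 1)


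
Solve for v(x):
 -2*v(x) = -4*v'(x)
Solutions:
 v(x) = C1*exp(x/2)


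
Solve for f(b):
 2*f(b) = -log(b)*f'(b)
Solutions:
 f(b) = C1*exp(-2*li(b))


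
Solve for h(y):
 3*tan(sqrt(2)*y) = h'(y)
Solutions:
 h(y) = C1 - 3*sqrt(2)*log(cos(sqrt(2)*y))/2


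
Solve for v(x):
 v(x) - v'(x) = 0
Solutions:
 v(x) = C1*exp(x)


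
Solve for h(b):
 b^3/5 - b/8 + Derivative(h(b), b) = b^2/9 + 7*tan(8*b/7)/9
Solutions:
 h(b) = C1 - b^4/20 + b^3/27 + b^2/16 - 49*log(cos(8*b/7))/72


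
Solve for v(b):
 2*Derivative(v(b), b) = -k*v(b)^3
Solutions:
 v(b) = -sqrt(-1/(C1 - b*k))
 v(b) = sqrt(-1/(C1 - b*k))


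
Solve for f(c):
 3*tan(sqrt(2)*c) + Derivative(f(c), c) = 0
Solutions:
 f(c) = C1 + 3*sqrt(2)*log(cos(sqrt(2)*c))/2


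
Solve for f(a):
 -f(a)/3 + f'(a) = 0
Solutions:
 f(a) = C1*exp(a/3)


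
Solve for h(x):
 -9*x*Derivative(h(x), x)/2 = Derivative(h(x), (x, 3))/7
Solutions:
 h(x) = C1 + Integral(C2*airyai(-2^(2/3)*63^(1/3)*x/2) + C3*airybi(-2^(2/3)*63^(1/3)*x/2), x)


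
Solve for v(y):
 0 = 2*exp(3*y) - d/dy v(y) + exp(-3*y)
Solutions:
 v(y) = C1 + 2*exp(3*y)/3 - exp(-3*y)/3


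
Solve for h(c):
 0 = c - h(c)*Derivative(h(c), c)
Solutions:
 h(c) = -sqrt(C1 + c^2)
 h(c) = sqrt(C1 + c^2)


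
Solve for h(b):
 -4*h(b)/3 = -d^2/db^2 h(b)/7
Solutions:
 h(b) = C1*exp(-2*sqrt(21)*b/3) + C2*exp(2*sqrt(21)*b/3)


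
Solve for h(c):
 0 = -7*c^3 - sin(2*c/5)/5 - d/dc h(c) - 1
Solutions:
 h(c) = C1 - 7*c^4/4 - c + cos(2*c/5)/2


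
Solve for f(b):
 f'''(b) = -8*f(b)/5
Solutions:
 f(b) = C3*exp(-2*5^(2/3)*b/5) + (C1*sin(sqrt(3)*5^(2/3)*b/5) + C2*cos(sqrt(3)*5^(2/3)*b/5))*exp(5^(2/3)*b/5)


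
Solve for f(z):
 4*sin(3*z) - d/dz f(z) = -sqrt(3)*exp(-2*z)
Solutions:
 f(z) = C1 - 4*cos(3*z)/3 - sqrt(3)*exp(-2*z)/2


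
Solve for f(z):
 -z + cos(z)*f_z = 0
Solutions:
 f(z) = C1 + Integral(z/cos(z), z)


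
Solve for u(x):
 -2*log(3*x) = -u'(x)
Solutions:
 u(x) = C1 + 2*x*log(x) - 2*x + x*log(9)


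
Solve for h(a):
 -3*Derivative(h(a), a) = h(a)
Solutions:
 h(a) = C1*exp(-a/3)


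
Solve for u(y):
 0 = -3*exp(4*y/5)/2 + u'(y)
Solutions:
 u(y) = C1 + 15*exp(4*y/5)/8


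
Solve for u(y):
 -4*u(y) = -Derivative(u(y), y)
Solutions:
 u(y) = C1*exp(4*y)


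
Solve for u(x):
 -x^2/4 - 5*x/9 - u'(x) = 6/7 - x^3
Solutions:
 u(x) = C1 + x^4/4 - x^3/12 - 5*x^2/18 - 6*x/7


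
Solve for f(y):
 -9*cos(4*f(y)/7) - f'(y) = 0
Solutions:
 9*y - 7*log(sin(4*f(y)/7) - 1)/8 + 7*log(sin(4*f(y)/7) + 1)/8 = C1


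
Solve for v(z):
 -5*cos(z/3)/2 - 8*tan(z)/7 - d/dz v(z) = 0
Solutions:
 v(z) = C1 + 8*log(cos(z))/7 - 15*sin(z/3)/2


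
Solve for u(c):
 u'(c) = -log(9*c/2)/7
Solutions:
 u(c) = C1 - c*log(c)/7 - 2*c*log(3)/7 + c*log(2)/7 + c/7


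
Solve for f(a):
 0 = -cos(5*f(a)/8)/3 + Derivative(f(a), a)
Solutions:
 -a/3 - 4*log(sin(5*f(a)/8) - 1)/5 + 4*log(sin(5*f(a)/8) + 1)/5 = C1


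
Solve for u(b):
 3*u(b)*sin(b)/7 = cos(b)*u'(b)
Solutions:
 u(b) = C1/cos(b)^(3/7)


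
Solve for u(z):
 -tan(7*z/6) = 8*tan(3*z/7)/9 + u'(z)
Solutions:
 u(z) = C1 + 56*log(cos(3*z/7))/27 + 6*log(cos(7*z/6))/7


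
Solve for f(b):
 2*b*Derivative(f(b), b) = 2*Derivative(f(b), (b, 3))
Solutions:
 f(b) = C1 + Integral(C2*airyai(b) + C3*airybi(b), b)


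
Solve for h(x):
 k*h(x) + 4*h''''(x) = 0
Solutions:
 h(x) = C1*exp(-sqrt(2)*x*(-k)^(1/4)/2) + C2*exp(sqrt(2)*x*(-k)^(1/4)/2) + C3*exp(-sqrt(2)*I*x*(-k)^(1/4)/2) + C4*exp(sqrt(2)*I*x*(-k)^(1/4)/2)


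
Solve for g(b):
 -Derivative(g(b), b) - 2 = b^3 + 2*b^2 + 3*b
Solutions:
 g(b) = C1 - b^4/4 - 2*b^3/3 - 3*b^2/2 - 2*b


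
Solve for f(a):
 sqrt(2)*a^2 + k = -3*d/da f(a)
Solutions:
 f(a) = C1 - sqrt(2)*a^3/9 - a*k/3


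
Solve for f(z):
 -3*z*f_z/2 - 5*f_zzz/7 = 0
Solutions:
 f(z) = C1 + Integral(C2*airyai(-10^(2/3)*21^(1/3)*z/10) + C3*airybi(-10^(2/3)*21^(1/3)*z/10), z)


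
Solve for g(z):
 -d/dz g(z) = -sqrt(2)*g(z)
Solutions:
 g(z) = C1*exp(sqrt(2)*z)


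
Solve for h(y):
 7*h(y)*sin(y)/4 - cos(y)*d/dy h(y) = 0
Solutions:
 h(y) = C1/cos(y)^(7/4)


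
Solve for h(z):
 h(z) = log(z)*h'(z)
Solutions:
 h(z) = C1*exp(li(z))


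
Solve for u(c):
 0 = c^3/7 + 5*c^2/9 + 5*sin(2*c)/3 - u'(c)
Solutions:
 u(c) = C1 + c^4/28 + 5*c^3/27 - 5*cos(2*c)/6


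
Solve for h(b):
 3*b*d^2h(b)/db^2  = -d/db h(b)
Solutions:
 h(b) = C1 + C2*b^(2/3)


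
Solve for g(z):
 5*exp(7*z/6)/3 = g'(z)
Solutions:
 g(z) = C1 + 10*exp(7*z/6)/7


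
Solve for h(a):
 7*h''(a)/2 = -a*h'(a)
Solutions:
 h(a) = C1 + C2*erf(sqrt(7)*a/7)


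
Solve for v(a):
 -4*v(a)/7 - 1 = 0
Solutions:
 v(a) = -7/4


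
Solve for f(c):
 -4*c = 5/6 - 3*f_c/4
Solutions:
 f(c) = C1 + 8*c^2/3 + 10*c/9


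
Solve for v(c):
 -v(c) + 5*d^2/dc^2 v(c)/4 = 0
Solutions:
 v(c) = C1*exp(-2*sqrt(5)*c/5) + C2*exp(2*sqrt(5)*c/5)


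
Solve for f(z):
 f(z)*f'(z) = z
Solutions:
 f(z) = -sqrt(C1 + z^2)
 f(z) = sqrt(C1 + z^2)


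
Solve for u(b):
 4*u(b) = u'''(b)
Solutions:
 u(b) = C3*exp(2^(2/3)*b) + (C1*sin(2^(2/3)*sqrt(3)*b/2) + C2*cos(2^(2/3)*sqrt(3)*b/2))*exp(-2^(2/3)*b/2)


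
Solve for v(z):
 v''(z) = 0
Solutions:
 v(z) = C1 + C2*z


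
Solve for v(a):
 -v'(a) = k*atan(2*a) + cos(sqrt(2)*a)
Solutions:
 v(a) = C1 - k*(a*atan(2*a) - log(4*a^2 + 1)/4) - sqrt(2)*sin(sqrt(2)*a)/2


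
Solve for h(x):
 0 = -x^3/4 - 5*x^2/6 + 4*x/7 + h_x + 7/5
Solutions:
 h(x) = C1 + x^4/16 + 5*x^3/18 - 2*x^2/7 - 7*x/5


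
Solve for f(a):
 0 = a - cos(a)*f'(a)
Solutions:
 f(a) = C1 + Integral(a/cos(a), a)


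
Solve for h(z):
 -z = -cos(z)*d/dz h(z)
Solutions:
 h(z) = C1 + Integral(z/cos(z), z)


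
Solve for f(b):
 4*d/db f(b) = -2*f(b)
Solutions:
 f(b) = C1*exp(-b/2)


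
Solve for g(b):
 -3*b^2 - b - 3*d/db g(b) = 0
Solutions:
 g(b) = C1 - b^3/3 - b^2/6


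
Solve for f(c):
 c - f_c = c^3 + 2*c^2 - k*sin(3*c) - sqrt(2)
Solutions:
 f(c) = C1 - c^4/4 - 2*c^3/3 + c^2/2 + sqrt(2)*c - k*cos(3*c)/3


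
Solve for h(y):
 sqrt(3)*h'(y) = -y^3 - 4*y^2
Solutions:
 h(y) = C1 - sqrt(3)*y^4/12 - 4*sqrt(3)*y^3/9


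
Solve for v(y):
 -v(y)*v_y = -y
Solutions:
 v(y) = -sqrt(C1 + y^2)
 v(y) = sqrt(C1 + y^2)


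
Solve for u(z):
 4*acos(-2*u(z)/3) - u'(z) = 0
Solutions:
 Integral(1/acos(-2*_y/3), (_y, u(z))) = C1 + 4*z


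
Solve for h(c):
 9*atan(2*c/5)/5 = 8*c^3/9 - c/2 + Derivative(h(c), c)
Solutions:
 h(c) = C1 - 2*c^4/9 + c^2/4 + 9*c*atan(2*c/5)/5 - 9*log(4*c^2 + 25)/4


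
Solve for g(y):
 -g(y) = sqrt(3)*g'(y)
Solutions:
 g(y) = C1*exp(-sqrt(3)*y/3)


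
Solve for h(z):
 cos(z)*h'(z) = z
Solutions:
 h(z) = C1 + Integral(z/cos(z), z)


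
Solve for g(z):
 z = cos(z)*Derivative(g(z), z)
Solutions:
 g(z) = C1 + Integral(z/cos(z), z)


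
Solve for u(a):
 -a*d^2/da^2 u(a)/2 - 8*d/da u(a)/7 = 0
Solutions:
 u(a) = C1 + C2/a^(9/7)


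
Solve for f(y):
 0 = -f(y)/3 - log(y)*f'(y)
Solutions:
 f(y) = C1*exp(-li(y)/3)


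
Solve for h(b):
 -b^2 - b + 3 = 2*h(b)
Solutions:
 h(b) = -b^2/2 - b/2 + 3/2


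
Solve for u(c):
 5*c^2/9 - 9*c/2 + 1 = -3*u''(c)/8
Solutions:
 u(c) = C1 + C2*c - 10*c^4/81 + 2*c^3 - 4*c^2/3


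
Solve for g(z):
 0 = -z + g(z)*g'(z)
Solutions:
 g(z) = -sqrt(C1 + z^2)
 g(z) = sqrt(C1 + z^2)


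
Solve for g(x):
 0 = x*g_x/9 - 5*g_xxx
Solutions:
 g(x) = C1 + Integral(C2*airyai(75^(1/3)*x/15) + C3*airybi(75^(1/3)*x/15), x)


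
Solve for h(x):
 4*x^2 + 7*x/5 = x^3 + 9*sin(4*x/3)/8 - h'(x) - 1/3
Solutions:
 h(x) = C1 + x^4/4 - 4*x^3/3 - 7*x^2/10 - x/3 - 27*cos(4*x/3)/32


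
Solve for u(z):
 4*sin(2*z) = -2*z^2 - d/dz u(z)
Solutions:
 u(z) = C1 - 2*z^3/3 + 2*cos(2*z)


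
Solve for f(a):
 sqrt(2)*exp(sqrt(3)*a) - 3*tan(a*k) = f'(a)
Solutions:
 f(a) = C1 - 3*Piecewise((-log(cos(a*k))/k, Ne(k, 0)), (0, True)) + sqrt(6)*exp(sqrt(3)*a)/3


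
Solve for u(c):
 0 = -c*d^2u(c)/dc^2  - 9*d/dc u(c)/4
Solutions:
 u(c) = C1 + C2/c^(5/4)


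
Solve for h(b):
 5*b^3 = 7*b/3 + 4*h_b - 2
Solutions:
 h(b) = C1 + 5*b^4/16 - 7*b^2/24 + b/2


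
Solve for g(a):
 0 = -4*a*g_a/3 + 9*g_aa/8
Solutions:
 g(a) = C1 + C2*erfi(4*sqrt(3)*a/9)


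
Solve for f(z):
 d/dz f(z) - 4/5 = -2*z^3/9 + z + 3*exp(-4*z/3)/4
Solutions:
 f(z) = C1 - z^4/18 + z^2/2 + 4*z/5 - 9*exp(-4*z/3)/16


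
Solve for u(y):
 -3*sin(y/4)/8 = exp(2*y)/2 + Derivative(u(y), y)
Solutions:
 u(y) = C1 - exp(2*y)/4 + 3*cos(y/4)/2


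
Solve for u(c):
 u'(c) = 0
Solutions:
 u(c) = C1


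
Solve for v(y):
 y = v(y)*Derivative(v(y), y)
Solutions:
 v(y) = -sqrt(C1 + y^2)
 v(y) = sqrt(C1 + y^2)


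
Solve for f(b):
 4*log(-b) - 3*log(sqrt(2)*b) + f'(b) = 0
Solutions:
 f(b) = C1 - b*log(b) + b*(1 + 3*log(2)/2 - 4*I*pi)


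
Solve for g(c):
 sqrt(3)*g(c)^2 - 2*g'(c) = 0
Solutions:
 g(c) = -2/(C1 + sqrt(3)*c)


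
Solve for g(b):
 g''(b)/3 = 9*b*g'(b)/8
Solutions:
 g(b) = C1 + C2*erfi(3*sqrt(3)*b/4)


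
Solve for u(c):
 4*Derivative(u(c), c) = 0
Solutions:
 u(c) = C1


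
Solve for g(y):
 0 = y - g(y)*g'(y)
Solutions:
 g(y) = -sqrt(C1 + y^2)
 g(y) = sqrt(C1 + y^2)


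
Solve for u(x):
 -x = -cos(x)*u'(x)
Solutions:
 u(x) = C1 + Integral(x/cos(x), x)


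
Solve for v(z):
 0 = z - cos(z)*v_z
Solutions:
 v(z) = C1 + Integral(z/cos(z), z)


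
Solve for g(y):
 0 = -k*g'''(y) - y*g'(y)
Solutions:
 g(y) = C1 + Integral(C2*airyai(y*(-1/k)^(1/3)) + C3*airybi(y*(-1/k)^(1/3)), y)


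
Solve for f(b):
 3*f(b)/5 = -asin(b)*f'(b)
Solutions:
 f(b) = C1*exp(-3*Integral(1/asin(b), b)/5)


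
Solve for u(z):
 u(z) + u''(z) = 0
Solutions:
 u(z) = C1*sin(z) + C2*cos(z)


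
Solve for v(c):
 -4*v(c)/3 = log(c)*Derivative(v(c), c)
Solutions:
 v(c) = C1*exp(-4*li(c)/3)


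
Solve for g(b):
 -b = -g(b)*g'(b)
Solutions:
 g(b) = -sqrt(C1 + b^2)
 g(b) = sqrt(C1 + b^2)


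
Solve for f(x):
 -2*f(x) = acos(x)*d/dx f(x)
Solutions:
 f(x) = C1*exp(-2*Integral(1/acos(x), x))


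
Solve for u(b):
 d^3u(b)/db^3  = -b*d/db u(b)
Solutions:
 u(b) = C1 + Integral(C2*airyai(-b) + C3*airybi(-b), b)


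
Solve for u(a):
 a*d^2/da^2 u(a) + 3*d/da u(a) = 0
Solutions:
 u(a) = C1 + C2/a^2


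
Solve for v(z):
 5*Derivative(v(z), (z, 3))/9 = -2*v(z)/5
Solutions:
 v(z) = C3*exp(z*(-90^(1/3) + 3*10^(1/3)*3^(2/3))/20)*sin(3*10^(1/3)*3^(1/6)*z/10) + C4*exp(z*(-90^(1/3) + 3*10^(1/3)*3^(2/3))/20)*cos(3*10^(1/3)*3^(1/6)*z/10) + C5*exp(-z*(90^(1/3) + 3*10^(1/3)*3^(2/3))/20) + (C1*sin(3*10^(1/3)*3^(1/6)*z/10) + C2*cos(3*10^(1/3)*3^(1/6)*z/10))*exp(90^(1/3)*z/10)


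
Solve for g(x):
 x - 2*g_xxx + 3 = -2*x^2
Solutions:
 g(x) = C1 + C2*x + C3*x^2 + x^5/60 + x^4/48 + x^3/4


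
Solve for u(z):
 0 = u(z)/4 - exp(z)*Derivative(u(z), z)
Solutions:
 u(z) = C1*exp(-exp(-z)/4)


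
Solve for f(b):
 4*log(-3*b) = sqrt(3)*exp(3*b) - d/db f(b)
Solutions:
 f(b) = C1 - 4*b*log(-b) + 4*b*(1 - log(3)) + sqrt(3)*exp(3*b)/3


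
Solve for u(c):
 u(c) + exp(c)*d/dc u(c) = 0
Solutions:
 u(c) = C1*exp(exp(-c))


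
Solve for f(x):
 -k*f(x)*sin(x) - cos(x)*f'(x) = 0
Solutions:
 f(x) = C1*exp(k*log(cos(x)))


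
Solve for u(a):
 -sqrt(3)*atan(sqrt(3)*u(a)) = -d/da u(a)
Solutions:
 Integral(1/atan(sqrt(3)*_y), (_y, u(a))) = C1 + sqrt(3)*a


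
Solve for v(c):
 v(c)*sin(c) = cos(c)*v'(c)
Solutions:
 v(c) = C1/cos(c)


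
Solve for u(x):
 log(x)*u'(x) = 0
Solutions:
 u(x) = C1


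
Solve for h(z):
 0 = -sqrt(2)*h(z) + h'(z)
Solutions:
 h(z) = C1*exp(sqrt(2)*z)


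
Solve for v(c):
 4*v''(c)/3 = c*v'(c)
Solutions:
 v(c) = C1 + C2*erfi(sqrt(6)*c/4)


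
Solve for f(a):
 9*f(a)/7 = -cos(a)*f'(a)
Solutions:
 f(a) = C1*(sin(a) - 1)^(9/14)/(sin(a) + 1)^(9/14)


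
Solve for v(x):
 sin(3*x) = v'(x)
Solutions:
 v(x) = C1 - cos(3*x)/3


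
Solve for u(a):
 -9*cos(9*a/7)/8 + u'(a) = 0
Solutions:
 u(a) = C1 + 7*sin(9*a/7)/8


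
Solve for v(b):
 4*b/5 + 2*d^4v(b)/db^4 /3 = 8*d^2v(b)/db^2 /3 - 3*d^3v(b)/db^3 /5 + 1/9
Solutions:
 v(b) = C1 + C2*b + C3*exp(-5*b/2) + C4*exp(8*b/5) + b^3/20 + 31*b^2/2400


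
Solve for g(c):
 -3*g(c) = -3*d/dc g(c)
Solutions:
 g(c) = C1*exp(c)


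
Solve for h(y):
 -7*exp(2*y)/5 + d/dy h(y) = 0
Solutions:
 h(y) = C1 + 7*exp(2*y)/10


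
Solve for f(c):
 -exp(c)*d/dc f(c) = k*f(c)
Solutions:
 f(c) = C1*exp(k*exp(-c))


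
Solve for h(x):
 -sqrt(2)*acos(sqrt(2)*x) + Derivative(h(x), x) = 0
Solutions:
 h(x) = C1 + sqrt(2)*(x*acos(sqrt(2)*x) - sqrt(2)*sqrt(1 - 2*x^2)/2)


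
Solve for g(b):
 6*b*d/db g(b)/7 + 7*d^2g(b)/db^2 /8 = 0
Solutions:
 g(b) = C1 + C2*erf(2*sqrt(6)*b/7)


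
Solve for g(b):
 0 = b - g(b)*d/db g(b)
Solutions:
 g(b) = -sqrt(C1 + b^2)
 g(b) = sqrt(C1 + b^2)


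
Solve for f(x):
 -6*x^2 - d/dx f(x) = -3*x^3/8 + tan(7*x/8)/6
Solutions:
 f(x) = C1 + 3*x^4/32 - 2*x^3 + 4*log(cos(7*x/8))/21


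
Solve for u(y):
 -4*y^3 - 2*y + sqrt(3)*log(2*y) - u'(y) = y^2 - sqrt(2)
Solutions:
 u(y) = C1 - y^4 - y^3/3 - y^2 + sqrt(3)*y*log(y) - sqrt(3)*y + sqrt(3)*y*log(2) + sqrt(2)*y


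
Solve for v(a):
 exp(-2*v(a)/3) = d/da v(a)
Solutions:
 v(a) = 3*log(-sqrt(C1 + a)) - 3*log(3) + 3*log(6)/2
 v(a) = 3*log(C1 + a)/2 - 3*log(3) + 3*log(6)/2


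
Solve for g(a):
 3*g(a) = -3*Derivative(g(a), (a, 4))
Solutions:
 g(a) = (C1*sin(sqrt(2)*a/2) + C2*cos(sqrt(2)*a/2))*exp(-sqrt(2)*a/2) + (C3*sin(sqrt(2)*a/2) + C4*cos(sqrt(2)*a/2))*exp(sqrt(2)*a/2)


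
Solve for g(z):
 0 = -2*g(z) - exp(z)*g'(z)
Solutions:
 g(z) = C1*exp(2*exp(-z))


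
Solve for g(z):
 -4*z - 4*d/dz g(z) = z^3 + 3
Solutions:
 g(z) = C1 - z^4/16 - z^2/2 - 3*z/4


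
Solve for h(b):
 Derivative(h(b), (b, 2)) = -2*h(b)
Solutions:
 h(b) = C1*sin(sqrt(2)*b) + C2*cos(sqrt(2)*b)


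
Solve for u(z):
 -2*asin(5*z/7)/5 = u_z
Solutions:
 u(z) = C1 - 2*z*asin(5*z/7)/5 - 2*sqrt(49 - 25*z^2)/25


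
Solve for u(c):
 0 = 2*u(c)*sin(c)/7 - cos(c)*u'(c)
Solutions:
 u(c) = C1/cos(c)^(2/7)


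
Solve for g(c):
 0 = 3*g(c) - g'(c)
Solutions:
 g(c) = C1*exp(3*c)


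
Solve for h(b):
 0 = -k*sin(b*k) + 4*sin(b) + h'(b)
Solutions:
 h(b) = C1 + 4*cos(b) - cos(b*k)


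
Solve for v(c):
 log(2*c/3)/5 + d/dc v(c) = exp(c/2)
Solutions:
 v(c) = C1 - c*log(c)/5 + c*(-log(2) + 1 + log(3))/5 + 2*exp(c/2)


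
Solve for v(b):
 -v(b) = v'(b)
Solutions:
 v(b) = C1*exp(-b)


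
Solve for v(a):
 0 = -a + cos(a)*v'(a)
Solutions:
 v(a) = C1 + Integral(a/cos(a), a)


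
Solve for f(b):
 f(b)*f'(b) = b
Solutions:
 f(b) = -sqrt(C1 + b^2)
 f(b) = sqrt(C1 + b^2)


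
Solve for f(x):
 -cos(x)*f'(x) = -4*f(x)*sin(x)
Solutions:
 f(x) = C1/cos(x)^4


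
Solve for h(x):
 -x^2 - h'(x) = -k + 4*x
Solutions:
 h(x) = C1 + k*x - x^3/3 - 2*x^2


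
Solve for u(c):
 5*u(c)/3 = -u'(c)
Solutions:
 u(c) = C1*exp(-5*c/3)


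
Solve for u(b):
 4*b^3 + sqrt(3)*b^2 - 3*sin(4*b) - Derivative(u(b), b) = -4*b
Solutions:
 u(b) = C1 + b^4 + sqrt(3)*b^3/3 + 2*b^2 + 3*cos(4*b)/4


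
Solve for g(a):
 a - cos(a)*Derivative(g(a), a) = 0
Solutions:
 g(a) = C1 + Integral(a/cos(a), a)


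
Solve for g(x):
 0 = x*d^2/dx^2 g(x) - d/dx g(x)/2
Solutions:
 g(x) = C1 + C2*x^(3/2)


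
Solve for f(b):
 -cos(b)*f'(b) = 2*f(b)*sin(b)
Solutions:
 f(b) = C1*cos(b)^2


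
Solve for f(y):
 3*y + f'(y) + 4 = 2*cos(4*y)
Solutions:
 f(y) = C1 - 3*y^2/2 - 4*y + sin(4*y)/2


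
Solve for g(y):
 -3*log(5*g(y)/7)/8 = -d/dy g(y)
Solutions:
 -8*Integral(1/(log(_y) - log(7) + log(5)), (_y, g(y)))/3 = C1 - y


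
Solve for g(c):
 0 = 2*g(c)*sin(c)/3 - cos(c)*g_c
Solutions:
 g(c) = C1/cos(c)^(2/3)


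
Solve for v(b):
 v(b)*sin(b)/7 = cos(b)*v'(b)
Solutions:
 v(b) = C1/cos(b)^(1/7)


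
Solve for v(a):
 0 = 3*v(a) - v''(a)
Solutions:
 v(a) = C1*exp(-sqrt(3)*a) + C2*exp(sqrt(3)*a)


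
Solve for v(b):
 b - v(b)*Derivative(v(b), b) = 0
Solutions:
 v(b) = -sqrt(C1 + b^2)
 v(b) = sqrt(C1 + b^2)


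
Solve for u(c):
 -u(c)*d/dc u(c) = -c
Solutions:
 u(c) = -sqrt(C1 + c^2)
 u(c) = sqrt(C1 + c^2)


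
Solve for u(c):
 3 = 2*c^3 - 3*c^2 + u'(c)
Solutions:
 u(c) = C1 - c^4/2 + c^3 + 3*c


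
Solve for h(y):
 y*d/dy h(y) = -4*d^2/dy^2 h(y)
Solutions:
 h(y) = C1 + C2*erf(sqrt(2)*y/4)


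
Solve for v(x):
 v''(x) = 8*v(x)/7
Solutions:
 v(x) = C1*exp(-2*sqrt(14)*x/7) + C2*exp(2*sqrt(14)*x/7)


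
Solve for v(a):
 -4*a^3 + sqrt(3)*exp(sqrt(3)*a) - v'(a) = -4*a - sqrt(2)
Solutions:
 v(a) = C1 - a^4 + 2*a^2 + sqrt(2)*a + exp(sqrt(3)*a)


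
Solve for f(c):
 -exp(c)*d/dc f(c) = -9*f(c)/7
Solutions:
 f(c) = C1*exp(-9*exp(-c)/7)


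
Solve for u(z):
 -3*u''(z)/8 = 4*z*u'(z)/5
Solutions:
 u(z) = C1 + C2*erf(4*sqrt(15)*z/15)


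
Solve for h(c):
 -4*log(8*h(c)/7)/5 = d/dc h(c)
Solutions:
 5*Integral(1/(log(_y) - log(7) + 3*log(2)), (_y, h(c)))/4 = C1 - c


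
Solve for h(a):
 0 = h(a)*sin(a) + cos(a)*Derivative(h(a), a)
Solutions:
 h(a) = C1*cos(a)


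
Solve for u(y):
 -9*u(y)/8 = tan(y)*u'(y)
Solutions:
 u(y) = C1/sin(y)^(9/8)


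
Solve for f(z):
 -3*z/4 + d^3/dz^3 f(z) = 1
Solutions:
 f(z) = C1 + C2*z + C3*z^2 + z^4/32 + z^3/6


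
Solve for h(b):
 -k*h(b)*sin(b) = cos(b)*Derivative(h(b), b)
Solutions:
 h(b) = C1*exp(k*log(cos(b)))


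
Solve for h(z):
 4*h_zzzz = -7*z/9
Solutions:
 h(z) = C1 + C2*z + C3*z^2 + C4*z^3 - 7*z^5/4320


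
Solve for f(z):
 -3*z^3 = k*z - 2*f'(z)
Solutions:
 f(z) = C1 + k*z^2/4 + 3*z^4/8


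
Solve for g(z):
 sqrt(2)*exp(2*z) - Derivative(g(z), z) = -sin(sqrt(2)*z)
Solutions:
 g(z) = C1 + sqrt(2)*exp(2*z)/2 - sqrt(2)*cos(sqrt(2)*z)/2


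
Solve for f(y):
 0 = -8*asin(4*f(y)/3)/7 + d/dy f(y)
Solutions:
 Integral(1/asin(4*_y/3), (_y, f(y))) = C1 + 8*y/7


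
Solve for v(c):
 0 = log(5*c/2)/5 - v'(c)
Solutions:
 v(c) = C1 + c*log(c)/5 - c/5 - c*log(2)/5 + c*log(5)/5


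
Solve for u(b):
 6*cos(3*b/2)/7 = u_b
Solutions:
 u(b) = C1 + 4*sin(3*b/2)/7


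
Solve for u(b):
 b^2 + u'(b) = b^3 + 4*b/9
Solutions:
 u(b) = C1 + b^4/4 - b^3/3 + 2*b^2/9


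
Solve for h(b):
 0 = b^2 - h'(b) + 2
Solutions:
 h(b) = C1 + b^3/3 + 2*b


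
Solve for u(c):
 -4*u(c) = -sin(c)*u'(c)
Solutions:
 u(c) = C1*(cos(c)^2 - 2*cos(c) + 1)/(cos(c)^2 + 2*cos(c) + 1)


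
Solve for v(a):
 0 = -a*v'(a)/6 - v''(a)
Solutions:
 v(a) = C1 + C2*erf(sqrt(3)*a/6)


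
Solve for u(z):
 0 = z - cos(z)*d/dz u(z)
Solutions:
 u(z) = C1 + Integral(z/cos(z), z)


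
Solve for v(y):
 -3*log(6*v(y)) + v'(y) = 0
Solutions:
 -Integral(1/(log(_y) + log(6)), (_y, v(y)))/3 = C1 - y


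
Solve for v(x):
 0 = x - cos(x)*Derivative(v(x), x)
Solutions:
 v(x) = C1 + Integral(x/cos(x), x)


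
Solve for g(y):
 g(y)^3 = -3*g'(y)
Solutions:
 g(y) = -sqrt(6)*sqrt(-1/(C1 - y))/2
 g(y) = sqrt(6)*sqrt(-1/(C1 - y))/2


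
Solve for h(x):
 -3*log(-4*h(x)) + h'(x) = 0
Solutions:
 -Integral(1/(log(-_y) + 2*log(2)), (_y, h(x)))/3 = C1 - x


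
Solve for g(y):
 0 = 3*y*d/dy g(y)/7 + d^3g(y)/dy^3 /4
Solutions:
 g(y) = C1 + Integral(C2*airyai(-12^(1/3)*7^(2/3)*y/7) + C3*airybi(-12^(1/3)*7^(2/3)*y/7), y)


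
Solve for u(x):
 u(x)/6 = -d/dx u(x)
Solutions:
 u(x) = C1*exp(-x/6)


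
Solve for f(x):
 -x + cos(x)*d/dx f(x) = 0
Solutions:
 f(x) = C1 + Integral(x/cos(x), x)


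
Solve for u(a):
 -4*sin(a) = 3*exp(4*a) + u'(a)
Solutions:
 u(a) = C1 - 3*exp(4*a)/4 + 4*cos(a)


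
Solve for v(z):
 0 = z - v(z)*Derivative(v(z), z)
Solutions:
 v(z) = -sqrt(C1 + z^2)
 v(z) = sqrt(C1 + z^2)


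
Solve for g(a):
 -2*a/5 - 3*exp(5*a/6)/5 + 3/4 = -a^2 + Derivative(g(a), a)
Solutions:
 g(a) = C1 + a^3/3 - a^2/5 + 3*a/4 - 18*exp(5*a/6)/25


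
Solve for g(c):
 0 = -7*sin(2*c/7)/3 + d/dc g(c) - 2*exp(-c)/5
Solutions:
 g(c) = C1 - 49*cos(2*c/7)/6 - 2*exp(-c)/5


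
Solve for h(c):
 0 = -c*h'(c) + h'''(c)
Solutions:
 h(c) = C1 + Integral(C2*airyai(c) + C3*airybi(c), c)


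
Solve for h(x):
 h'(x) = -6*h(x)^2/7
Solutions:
 h(x) = 7/(C1 + 6*x)


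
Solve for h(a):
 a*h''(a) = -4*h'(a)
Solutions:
 h(a) = C1 + C2/a^3


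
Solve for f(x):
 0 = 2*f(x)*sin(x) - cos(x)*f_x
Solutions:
 f(x) = C1/cos(x)^2


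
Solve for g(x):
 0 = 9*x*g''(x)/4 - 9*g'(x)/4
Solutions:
 g(x) = C1 + C2*x^2


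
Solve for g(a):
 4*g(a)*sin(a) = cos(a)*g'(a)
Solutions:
 g(a) = C1/cos(a)^4


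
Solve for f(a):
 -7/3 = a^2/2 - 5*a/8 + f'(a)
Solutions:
 f(a) = C1 - a^3/6 + 5*a^2/16 - 7*a/3


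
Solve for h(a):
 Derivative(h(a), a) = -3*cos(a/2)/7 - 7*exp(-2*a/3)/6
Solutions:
 h(a) = C1 - 6*sin(a/2)/7 + 7*exp(-2*a/3)/4


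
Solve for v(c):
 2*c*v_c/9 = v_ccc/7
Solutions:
 v(c) = C1 + Integral(C2*airyai(42^(1/3)*c/3) + C3*airybi(42^(1/3)*c/3), c)


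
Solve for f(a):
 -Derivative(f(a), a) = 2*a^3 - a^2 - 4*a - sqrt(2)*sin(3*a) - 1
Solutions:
 f(a) = C1 - a^4/2 + a^3/3 + 2*a^2 + a - sqrt(2)*cos(3*a)/3


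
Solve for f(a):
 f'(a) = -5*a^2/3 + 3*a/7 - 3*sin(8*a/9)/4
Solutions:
 f(a) = C1 - 5*a^3/9 + 3*a^2/14 + 27*cos(8*a/9)/32


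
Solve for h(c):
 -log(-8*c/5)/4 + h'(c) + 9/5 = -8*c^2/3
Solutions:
 h(c) = C1 - 8*c^3/9 + c*log(-c)/4 + c*(-41 - 5*log(5) + 15*log(2))/20


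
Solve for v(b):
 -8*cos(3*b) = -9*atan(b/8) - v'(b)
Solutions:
 v(b) = C1 - 9*b*atan(b/8) + 36*log(b^2 + 64) + 8*sin(3*b)/3


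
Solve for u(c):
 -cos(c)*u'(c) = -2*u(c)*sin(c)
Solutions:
 u(c) = C1/cos(c)^2


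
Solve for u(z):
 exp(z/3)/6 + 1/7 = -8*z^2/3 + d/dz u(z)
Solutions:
 u(z) = C1 + 8*z^3/9 + z/7 + exp(z/3)/2


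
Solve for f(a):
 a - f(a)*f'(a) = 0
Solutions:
 f(a) = -sqrt(C1 + a^2)
 f(a) = sqrt(C1 + a^2)


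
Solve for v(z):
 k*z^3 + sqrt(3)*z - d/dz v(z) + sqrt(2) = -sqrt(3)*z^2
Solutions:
 v(z) = C1 + k*z^4/4 + sqrt(3)*z^3/3 + sqrt(3)*z^2/2 + sqrt(2)*z


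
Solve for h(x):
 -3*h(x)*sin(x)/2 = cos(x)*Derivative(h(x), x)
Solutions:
 h(x) = C1*cos(x)^(3/2)


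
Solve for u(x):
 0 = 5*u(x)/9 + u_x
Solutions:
 u(x) = C1*exp(-5*x/9)


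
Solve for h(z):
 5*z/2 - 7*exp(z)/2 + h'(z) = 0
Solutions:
 h(z) = C1 - 5*z^2/4 + 7*exp(z)/2


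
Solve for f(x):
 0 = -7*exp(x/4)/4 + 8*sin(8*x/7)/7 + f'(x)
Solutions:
 f(x) = C1 + 7*exp(x/4) + cos(8*x/7)


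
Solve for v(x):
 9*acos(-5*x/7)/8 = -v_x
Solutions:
 v(x) = C1 - 9*x*acos(-5*x/7)/8 - 9*sqrt(49 - 25*x^2)/40


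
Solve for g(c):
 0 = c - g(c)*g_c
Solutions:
 g(c) = -sqrt(C1 + c^2)
 g(c) = sqrt(C1 + c^2)


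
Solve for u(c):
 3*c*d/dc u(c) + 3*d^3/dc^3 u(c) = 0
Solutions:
 u(c) = C1 + Integral(C2*airyai(-c) + C3*airybi(-c), c)


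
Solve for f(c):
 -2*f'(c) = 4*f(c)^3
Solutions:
 f(c) = -sqrt(2)*sqrt(-1/(C1 - 2*c))/2
 f(c) = sqrt(2)*sqrt(-1/(C1 - 2*c))/2


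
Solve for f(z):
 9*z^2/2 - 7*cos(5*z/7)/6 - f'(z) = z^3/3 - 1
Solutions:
 f(z) = C1 - z^4/12 + 3*z^3/2 + z - 49*sin(5*z/7)/30


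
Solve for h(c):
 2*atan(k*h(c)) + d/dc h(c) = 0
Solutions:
 Integral(1/atan(_y*k), (_y, h(c))) = C1 - 2*c


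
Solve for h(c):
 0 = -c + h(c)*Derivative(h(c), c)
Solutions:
 h(c) = -sqrt(C1 + c^2)
 h(c) = sqrt(C1 + c^2)


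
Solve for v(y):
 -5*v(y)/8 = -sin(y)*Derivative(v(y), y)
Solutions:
 v(y) = C1*(cos(y) - 1)^(5/16)/(cos(y) + 1)^(5/16)


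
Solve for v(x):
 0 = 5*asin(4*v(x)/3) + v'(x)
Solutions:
 Integral(1/asin(4*_y/3), (_y, v(x))) = C1 - 5*x


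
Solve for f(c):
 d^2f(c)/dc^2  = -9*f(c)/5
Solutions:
 f(c) = C1*sin(3*sqrt(5)*c/5) + C2*cos(3*sqrt(5)*c/5)


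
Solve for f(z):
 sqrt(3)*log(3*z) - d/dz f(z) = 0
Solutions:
 f(z) = C1 + sqrt(3)*z*log(z) - sqrt(3)*z + sqrt(3)*z*log(3)


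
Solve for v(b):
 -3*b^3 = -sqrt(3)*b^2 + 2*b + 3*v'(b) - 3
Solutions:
 v(b) = C1 - b^4/4 + sqrt(3)*b^3/9 - b^2/3 + b


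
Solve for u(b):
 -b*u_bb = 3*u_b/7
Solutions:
 u(b) = C1 + C2*b^(4/7)


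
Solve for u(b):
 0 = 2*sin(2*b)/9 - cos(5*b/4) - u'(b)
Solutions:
 u(b) = C1 - 4*sin(5*b/4)/5 - cos(2*b)/9


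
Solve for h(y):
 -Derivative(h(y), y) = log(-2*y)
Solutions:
 h(y) = C1 - y*log(-y) + y*(1 - log(2))


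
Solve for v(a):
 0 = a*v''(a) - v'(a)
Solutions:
 v(a) = C1 + C2*a^2


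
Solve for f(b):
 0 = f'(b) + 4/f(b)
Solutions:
 f(b) = -sqrt(C1 - 8*b)
 f(b) = sqrt(C1 - 8*b)


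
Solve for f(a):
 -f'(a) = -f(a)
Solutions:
 f(a) = C1*exp(a)


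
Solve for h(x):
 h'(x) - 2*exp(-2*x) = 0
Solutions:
 h(x) = C1 - exp(-2*x)


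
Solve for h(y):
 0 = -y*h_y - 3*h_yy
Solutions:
 h(y) = C1 + C2*erf(sqrt(6)*y/6)


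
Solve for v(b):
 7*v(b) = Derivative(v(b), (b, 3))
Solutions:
 v(b) = C3*exp(7^(1/3)*b) + (C1*sin(sqrt(3)*7^(1/3)*b/2) + C2*cos(sqrt(3)*7^(1/3)*b/2))*exp(-7^(1/3)*b/2)


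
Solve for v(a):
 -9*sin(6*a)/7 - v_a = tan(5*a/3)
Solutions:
 v(a) = C1 + 3*log(cos(5*a/3))/5 + 3*cos(6*a)/14


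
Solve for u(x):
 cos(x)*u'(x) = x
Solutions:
 u(x) = C1 + Integral(x/cos(x), x)


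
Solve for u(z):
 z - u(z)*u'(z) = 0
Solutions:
 u(z) = -sqrt(C1 + z^2)
 u(z) = sqrt(C1 + z^2)


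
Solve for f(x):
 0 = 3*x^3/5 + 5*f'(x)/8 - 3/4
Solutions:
 f(x) = C1 - 6*x^4/25 + 6*x/5


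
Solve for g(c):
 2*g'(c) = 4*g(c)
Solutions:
 g(c) = C1*exp(2*c)


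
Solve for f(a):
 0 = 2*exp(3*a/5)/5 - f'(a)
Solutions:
 f(a) = C1 + 2*exp(3*a/5)/3


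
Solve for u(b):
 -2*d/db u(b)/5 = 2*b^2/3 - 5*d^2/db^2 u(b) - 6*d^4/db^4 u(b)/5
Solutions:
 u(b) = C1 + C2*exp(2^(1/3)*b*(-(18 + sqrt(31574))^(1/3) + 25*2^(1/3)/(18 + sqrt(31574))^(1/3))/12)*sin(2^(1/3)*sqrt(3)*b*(25*2^(1/3)/(18 + sqrt(31574))^(1/3) + (18 + sqrt(31574))^(1/3))/12) + C3*exp(2^(1/3)*b*(-(18 + sqrt(31574))^(1/3) + 25*2^(1/3)/(18 + sqrt(31574))^(1/3))/12)*cos(2^(1/3)*sqrt(3)*b*(25*2^(1/3)/(18 + sqrt(31574))^(1/3) + (18 + sqrt(31574))^(1/3))/12) + C4*exp(-2^(1/3)*b*(-(18 + sqrt(31574))^(1/3) + 25*2^(1/3)/(18 + sqrt(31574))^(1/3))/6) - 5*b^3/9 - 125*b^2/6 - 3125*b/6


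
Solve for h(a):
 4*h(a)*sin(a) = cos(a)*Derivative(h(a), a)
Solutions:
 h(a) = C1/cos(a)^4


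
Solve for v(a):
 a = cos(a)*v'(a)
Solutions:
 v(a) = C1 + Integral(a/cos(a), a)


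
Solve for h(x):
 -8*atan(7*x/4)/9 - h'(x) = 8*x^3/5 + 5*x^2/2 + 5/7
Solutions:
 h(x) = C1 - 2*x^4/5 - 5*x^3/6 - 8*x*atan(7*x/4)/9 - 5*x/7 + 16*log(49*x^2 + 16)/63


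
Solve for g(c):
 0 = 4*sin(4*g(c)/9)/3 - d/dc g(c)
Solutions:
 -4*c/3 + 9*log(cos(4*g(c)/9) - 1)/8 - 9*log(cos(4*g(c)/9) + 1)/8 = C1


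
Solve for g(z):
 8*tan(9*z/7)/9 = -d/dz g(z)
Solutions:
 g(z) = C1 + 56*log(cos(9*z/7))/81


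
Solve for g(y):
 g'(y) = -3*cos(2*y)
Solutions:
 g(y) = C1 - 3*sin(2*y)/2


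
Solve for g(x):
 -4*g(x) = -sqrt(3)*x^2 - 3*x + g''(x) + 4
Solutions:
 g(x) = C1*sin(2*x) + C2*cos(2*x) + sqrt(3)*x^2/4 + 3*x/4 - 1 - sqrt(3)/8


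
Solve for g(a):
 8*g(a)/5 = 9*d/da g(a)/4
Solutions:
 g(a) = C1*exp(32*a/45)


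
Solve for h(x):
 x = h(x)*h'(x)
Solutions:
 h(x) = -sqrt(C1 + x^2)
 h(x) = sqrt(C1 + x^2)


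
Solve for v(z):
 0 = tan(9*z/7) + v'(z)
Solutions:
 v(z) = C1 + 7*log(cos(9*z/7))/9


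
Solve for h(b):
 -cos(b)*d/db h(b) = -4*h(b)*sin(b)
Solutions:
 h(b) = C1/cos(b)^4


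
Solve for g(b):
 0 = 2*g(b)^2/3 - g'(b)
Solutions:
 g(b) = -3/(C1 + 2*b)


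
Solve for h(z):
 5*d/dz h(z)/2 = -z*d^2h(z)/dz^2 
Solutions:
 h(z) = C1 + C2/z^(3/2)


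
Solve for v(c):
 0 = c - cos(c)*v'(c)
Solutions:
 v(c) = C1 + Integral(c/cos(c), c)


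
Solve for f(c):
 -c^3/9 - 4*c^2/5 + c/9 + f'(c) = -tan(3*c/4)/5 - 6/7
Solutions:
 f(c) = C1 + c^4/36 + 4*c^3/15 - c^2/18 - 6*c/7 + 4*log(cos(3*c/4))/15


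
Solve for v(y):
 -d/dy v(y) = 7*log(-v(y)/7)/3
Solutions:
 3*Integral(1/(log(-_y) - log(7)), (_y, v(y)))/7 = C1 - y


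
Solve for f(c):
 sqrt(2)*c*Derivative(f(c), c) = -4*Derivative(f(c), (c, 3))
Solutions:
 f(c) = C1 + Integral(C2*airyai(-sqrt(2)*c/2) + C3*airybi(-sqrt(2)*c/2), c)


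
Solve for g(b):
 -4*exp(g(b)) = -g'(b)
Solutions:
 g(b) = log(-1/(C1 + 4*b))


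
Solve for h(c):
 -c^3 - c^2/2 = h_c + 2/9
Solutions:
 h(c) = C1 - c^4/4 - c^3/6 - 2*c/9


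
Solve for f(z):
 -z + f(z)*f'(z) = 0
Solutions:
 f(z) = -sqrt(C1 + z^2)
 f(z) = sqrt(C1 + z^2)


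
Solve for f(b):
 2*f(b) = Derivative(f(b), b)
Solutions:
 f(b) = C1*exp(2*b)


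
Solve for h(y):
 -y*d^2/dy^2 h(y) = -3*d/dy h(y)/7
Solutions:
 h(y) = C1 + C2*y^(10/7)


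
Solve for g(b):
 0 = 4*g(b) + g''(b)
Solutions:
 g(b) = C1*sin(2*b) + C2*cos(2*b)


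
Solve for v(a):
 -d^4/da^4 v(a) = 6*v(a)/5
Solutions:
 v(a) = (C1*sin(10^(3/4)*3^(1/4)*a/10) + C2*cos(10^(3/4)*3^(1/4)*a/10))*exp(-10^(3/4)*3^(1/4)*a/10) + (C3*sin(10^(3/4)*3^(1/4)*a/10) + C4*cos(10^(3/4)*3^(1/4)*a/10))*exp(10^(3/4)*3^(1/4)*a/10)


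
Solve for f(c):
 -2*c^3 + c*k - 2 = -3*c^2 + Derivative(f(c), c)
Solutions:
 f(c) = C1 - c^4/2 + c^3 + c^2*k/2 - 2*c


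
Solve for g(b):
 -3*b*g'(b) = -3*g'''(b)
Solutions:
 g(b) = C1 + Integral(C2*airyai(b) + C3*airybi(b), b)


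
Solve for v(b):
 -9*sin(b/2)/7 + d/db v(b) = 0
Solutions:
 v(b) = C1 - 18*cos(b/2)/7


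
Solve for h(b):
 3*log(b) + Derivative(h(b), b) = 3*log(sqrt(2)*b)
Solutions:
 h(b) = C1 + 3*b*log(2)/2


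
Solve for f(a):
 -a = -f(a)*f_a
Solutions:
 f(a) = -sqrt(C1 + a^2)
 f(a) = sqrt(C1 + a^2)


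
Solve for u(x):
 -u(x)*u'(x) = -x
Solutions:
 u(x) = -sqrt(C1 + x^2)
 u(x) = sqrt(C1 + x^2)


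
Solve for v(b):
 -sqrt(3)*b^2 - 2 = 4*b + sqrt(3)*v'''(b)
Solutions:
 v(b) = C1 + C2*b + C3*b^2 - b^5/60 - sqrt(3)*b^4/18 - sqrt(3)*b^3/9


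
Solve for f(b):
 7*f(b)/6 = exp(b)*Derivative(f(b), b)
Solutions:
 f(b) = C1*exp(-7*exp(-b)/6)


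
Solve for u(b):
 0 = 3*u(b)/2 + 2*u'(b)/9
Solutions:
 u(b) = C1*exp(-27*b/4)


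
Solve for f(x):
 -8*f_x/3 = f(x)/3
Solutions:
 f(x) = C1*exp(-x/8)


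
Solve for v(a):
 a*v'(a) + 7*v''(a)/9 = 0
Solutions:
 v(a) = C1 + C2*erf(3*sqrt(14)*a/14)


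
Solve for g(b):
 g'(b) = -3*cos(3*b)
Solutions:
 g(b) = C1 - sin(3*b)


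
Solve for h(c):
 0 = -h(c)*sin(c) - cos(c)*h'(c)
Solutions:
 h(c) = C1*cos(c)


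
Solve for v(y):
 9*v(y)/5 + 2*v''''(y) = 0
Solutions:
 v(y) = (C1*sin(2^(1/4)*sqrt(3)*5^(3/4)*y/10) + C2*cos(2^(1/4)*sqrt(3)*5^(3/4)*y/10))*exp(-2^(1/4)*sqrt(3)*5^(3/4)*y/10) + (C3*sin(2^(1/4)*sqrt(3)*5^(3/4)*y/10) + C4*cos(2^(1/4)*sqrt(3)*5^(3/4)*y/10))*exp(2^(1/4)*sqrt(3)*5^(3/4)*y/10)


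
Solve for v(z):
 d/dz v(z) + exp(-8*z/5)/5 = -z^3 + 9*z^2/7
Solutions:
 v(z) = C1 - z^4/4 + 3*z^3/7 + exp(-8*z/5)/8


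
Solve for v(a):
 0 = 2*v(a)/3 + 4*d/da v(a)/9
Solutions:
 v(a) = C1*exp(-3*a/2)


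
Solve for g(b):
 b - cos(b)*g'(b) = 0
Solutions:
 g(b) = C1 + Integral(b/cos(b), b)


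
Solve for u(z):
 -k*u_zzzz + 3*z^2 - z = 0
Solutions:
 u(z) = C1 + C2*z + C3*z^2 + C4*z^3 + z^6/(120*k) - z^5/(120*k)


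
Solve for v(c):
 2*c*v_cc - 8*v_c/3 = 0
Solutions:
 v(c) = C1 + C2*c^(7/3)


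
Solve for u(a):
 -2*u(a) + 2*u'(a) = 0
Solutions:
 u(a) = C1*exp(a)


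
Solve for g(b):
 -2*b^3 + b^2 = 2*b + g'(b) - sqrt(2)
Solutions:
 g(b) = C1 - b^4/2 + b^3/3 - b^2 + sqrt(2)*b


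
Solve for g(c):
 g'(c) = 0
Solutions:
 g(c) = C1


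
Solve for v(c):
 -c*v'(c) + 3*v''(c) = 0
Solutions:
 v(c) = C1 + C2*erfi(sqrt(6)*c/6)


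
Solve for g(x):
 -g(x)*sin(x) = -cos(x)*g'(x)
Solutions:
 g(x) = C1/cos(x)


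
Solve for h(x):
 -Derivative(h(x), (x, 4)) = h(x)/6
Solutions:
 h(x) = (C1*sin(2^(1/4)*3^(3/4)*x/6) + C2*cos(2^(1/4)*3^(3/4)*x/6))*exp(-2^(1/4)*3^(3/4)*x/6) + (C3*sin(2^(1/4)*3^(3/4)*x/6) + C4*cos(2^(1/4)*3^(3/4)*x/6))*exp(2^(1/4)*3^(3/4)*x/6)
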